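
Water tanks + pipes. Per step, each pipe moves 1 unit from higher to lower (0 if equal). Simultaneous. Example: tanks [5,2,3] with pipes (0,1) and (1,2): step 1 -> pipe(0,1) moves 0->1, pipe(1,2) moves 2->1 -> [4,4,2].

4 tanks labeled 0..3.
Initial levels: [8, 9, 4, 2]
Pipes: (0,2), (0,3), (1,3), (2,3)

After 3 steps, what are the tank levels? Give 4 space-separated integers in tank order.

Answer: 6 6 5 6

Derivation:
Step 1: flows [0->2,0->3,1->3,2->3] -> levels [6 8 4 5]
Step 2: flows [0->2,0->3,1->3,3->2] -> levels [4 7 6 6]
Step 3: flows [2->0,3->0,1->3,2=3] -> levels [6 6 5 6]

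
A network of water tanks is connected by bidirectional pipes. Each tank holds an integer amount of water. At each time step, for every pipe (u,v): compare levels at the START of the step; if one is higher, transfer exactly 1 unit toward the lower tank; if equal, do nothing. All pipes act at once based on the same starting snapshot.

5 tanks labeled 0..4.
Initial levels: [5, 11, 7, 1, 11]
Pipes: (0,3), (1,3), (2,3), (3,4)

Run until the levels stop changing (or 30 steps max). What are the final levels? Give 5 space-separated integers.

Step 1: flows [0->3,1->3,2->3,4->3] -> levels [4 10 6 5 10]
Step 2: flows [3->0,1->3,2->3,4->3] -> levels [5 9 5 7 9]
Step 3: flows [3->0,1->3,3->2,4->3] -> levels [6 8 6 7 8]
Step 4: flows [3->0,1->3,3->2,4->3] -> levels [7 7 7 7 7]
Step 5: flows [0=3,1=3,2=3,3=4] -> levels [7 7 7 7 7]
  -> stable (no change)

Answer: 7 7 7 7 7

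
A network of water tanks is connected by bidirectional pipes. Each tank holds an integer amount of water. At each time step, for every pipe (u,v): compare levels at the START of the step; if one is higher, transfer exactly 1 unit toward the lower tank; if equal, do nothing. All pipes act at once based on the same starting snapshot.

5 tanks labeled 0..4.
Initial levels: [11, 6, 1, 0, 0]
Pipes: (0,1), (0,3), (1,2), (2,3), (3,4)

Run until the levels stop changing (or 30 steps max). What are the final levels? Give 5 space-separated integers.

Answer: 5 3 5 1 4

Derivation:
Step 1: flows [0->1,0->3,1->2,2->3,3=4] -> levels [9 6 1 2 0]
Step 2: flows [0->1,0->3,1->2,3->2,3->4] -> levels [7 6 3 1 1]
Step 3: flows [0->1,0->3,1->2,2->3,3=4] -> levels [5 6 3 3 1]
Step 4: flows [1->0,0->3,1->2,2=3,3->4] -> levels [5 4 4 3 2]
Step 5: flows [0->1,0->3,1=2,2->3,3->4] -> levels [3 5 3 4 3]
Step 6: flows [1->0,3->0,1->2,3->2,3->4] -> levels [5 3 5 1 4]
Step 7: flows [0->1,0->3,2->1,2->3,4->3] -> levels [3 5 3 4 3]
  -> period-2 cycle: step 7 state = step 5 state; never stabilizes
  -> state at step 30: (30-5) mod 2 = 1, same as step 6 -> [5 3 5 1 4]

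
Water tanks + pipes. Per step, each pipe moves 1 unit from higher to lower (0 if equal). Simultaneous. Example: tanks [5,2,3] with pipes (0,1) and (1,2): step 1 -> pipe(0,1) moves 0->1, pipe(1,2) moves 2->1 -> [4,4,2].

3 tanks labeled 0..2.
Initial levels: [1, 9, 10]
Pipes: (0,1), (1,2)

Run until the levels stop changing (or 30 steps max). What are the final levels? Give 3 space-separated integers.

Step 1: flows [1->0,2->1] -> levels [2 9 9]
Step 2: flows [1->0,1=2] -> levels [3 8 9]
Step 3: flows [1->0,2->1] -> levels [4 8 8]
Step 4: flows [1->0,1=2] -> levels [5 7 8]
Step 5: flows [1->0,2->1] -> levels [6 7 7]
Step 6: flows [1->0,1=2] -> levels [7 6 7]
Step 7: flows [0->1,2->1] -> levels [6 8 6]
Step 8: flows [1->0,1->2] -> levels [7 6 7]
  -> period-2 cycle: step 8 state = step 6 state; never stabilizes
  -> state at step 30: (30-6) mod 2 = 0, same as step 6 -> [7 6 7]

Answer: 7 6 7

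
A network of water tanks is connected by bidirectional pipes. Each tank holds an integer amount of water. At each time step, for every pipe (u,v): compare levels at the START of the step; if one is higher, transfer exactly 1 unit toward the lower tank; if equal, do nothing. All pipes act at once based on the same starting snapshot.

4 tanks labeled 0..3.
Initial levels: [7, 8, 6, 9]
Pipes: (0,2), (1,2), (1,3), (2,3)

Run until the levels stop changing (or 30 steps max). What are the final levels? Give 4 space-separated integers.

Step 1: flows [0->2,1->2,3->1,3->2] -> levels [6 8 9 7]
Step 2: flows [2->0,2->1,1->3,2->3] -> levels [7 8 6 9]
  -> period-2 cycle: step 2 state = step 0 state; never stabilizes
  -> state at step 30: (30-0) mod 2 = 0, same as step 0 -> [7 8 6 9]

Answer: 7 8 6 9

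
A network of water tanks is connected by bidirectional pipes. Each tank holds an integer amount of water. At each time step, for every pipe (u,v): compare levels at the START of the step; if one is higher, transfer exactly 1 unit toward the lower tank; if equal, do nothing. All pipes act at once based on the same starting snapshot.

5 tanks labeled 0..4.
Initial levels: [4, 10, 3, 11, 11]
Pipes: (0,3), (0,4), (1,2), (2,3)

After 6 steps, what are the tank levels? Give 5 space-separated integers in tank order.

Step 1: flows [3->0,4->0,1->2,3->2] -> levels [6 9 5 9 10]
Step 2: flows [3->0,4->0,1->2,3->2] -> levels [8 8 7 7 9]
Step 3: flows [0->3,4->0,1->2,2=3] -> levels [8 7 8 8 8]
Step 4: flows [0=3,0=4,2->1,2=3] -> levels [8 8 7 8 8]
Step 5: flows [0=3,0=4,1->2,3->2] -> levels [8 7 9 7 8]
Step 6: flows [0->3,0=4,2->1,2->3] -> levels [7 8 7 9 8]

Answer: 7 8 7 9 8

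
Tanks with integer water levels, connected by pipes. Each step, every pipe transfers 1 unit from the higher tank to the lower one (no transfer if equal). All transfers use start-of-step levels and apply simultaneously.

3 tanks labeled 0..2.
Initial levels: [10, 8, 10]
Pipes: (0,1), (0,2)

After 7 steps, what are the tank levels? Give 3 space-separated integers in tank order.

Step 1: flows [0->1,0=2] -> levels [9 9 10]
Step 2: flows [0=1,2->0] -> levels [10 9 9]
Step 3: flows [0->1,0->2] -> levels [8 10 10]
Step 4: flows [1->0,2->0] -> levels [10 9 9]
  -> period-2 cycle: step 4 state = step 2 state
  -> state at step 7: (7-2) mod 2 = 1, same as step 3 -> [8 10 10]

Answer: 8 10 10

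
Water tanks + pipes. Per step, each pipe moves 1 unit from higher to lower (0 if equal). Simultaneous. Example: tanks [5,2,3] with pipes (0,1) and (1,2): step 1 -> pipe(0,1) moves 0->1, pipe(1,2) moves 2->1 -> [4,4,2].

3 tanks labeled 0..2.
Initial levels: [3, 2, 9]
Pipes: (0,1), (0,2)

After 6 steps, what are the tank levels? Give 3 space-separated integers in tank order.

Step 1: flows [0->1,2->0] -> levels [3 3 8]
Step 2: flows [0=1,2->0] -> levels [4 3 7]
Step 3: flows [0->1,2->0] -> levels [4 4 6]
Step 4: flows [0=1,2->0] -> levels [5 4 5]
Step 5: flows [0->1,0=2] -> levels [4 5 5]
Step 6: flows [1->0,2->0] -> levels [6 4 4]

Answer: 6 4 4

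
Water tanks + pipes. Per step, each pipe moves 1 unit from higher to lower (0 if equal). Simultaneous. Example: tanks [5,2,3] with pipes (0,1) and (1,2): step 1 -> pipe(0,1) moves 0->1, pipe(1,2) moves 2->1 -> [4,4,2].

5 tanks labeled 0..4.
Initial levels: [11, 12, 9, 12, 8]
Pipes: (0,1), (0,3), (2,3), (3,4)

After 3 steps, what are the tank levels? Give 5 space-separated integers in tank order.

Step 1: flows [1->0,3->0,3->2,3->4] -> levels [13 11 10 9 9]
Step 2: flows [0->1,0->3,2->3,3=4] -> levels [11 12 9 11 9]
Step 3: flows [1->0,0=3,3->2,3->4] -> levels [12 11 10 9 10]

Answer: 12 11 10 9 10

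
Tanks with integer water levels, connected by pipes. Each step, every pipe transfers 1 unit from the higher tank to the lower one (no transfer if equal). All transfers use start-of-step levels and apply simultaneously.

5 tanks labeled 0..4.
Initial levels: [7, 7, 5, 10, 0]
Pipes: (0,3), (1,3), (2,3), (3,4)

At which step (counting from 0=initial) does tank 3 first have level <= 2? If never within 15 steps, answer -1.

Step 1: flows [3->0,3->1,3->2,3->4] -> levels [8 8 6 6 1]
Step 2: flows [0->3,1->3,2=3,3->4] -> levels [7 7 6 7 2]
Step 3: flows [0=3,1=3,3->2,3->4] -> levels [7 7 7 5 3]
Step 4: flows [0->3,1->3,2->3,3->4] -> levels [6 6 6 7 4]
Step 5: flows [3->0,3->1,3->2,3->4] -> levels [7 7 7 3 5]
Step 6: flows [0->3,1->3,2->3,4->3] -> levels [6 6 6 7 4]
  -> period-2 cycle (repeats step 4); tank 3 never drops to <=2
Tank 3 never reaches <=2 within 15 steps

Answer: -1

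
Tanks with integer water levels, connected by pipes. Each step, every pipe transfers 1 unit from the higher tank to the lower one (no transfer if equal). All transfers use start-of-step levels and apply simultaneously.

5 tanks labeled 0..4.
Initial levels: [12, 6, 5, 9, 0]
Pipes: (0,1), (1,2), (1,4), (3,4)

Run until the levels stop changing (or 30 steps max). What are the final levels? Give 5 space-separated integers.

Answer: 7 8 6 6 5

Derivation:
Step 1: flows [0->1,1->2,1->4,3->4] -> levels [11 5 6 8 2]
Step 2: flows [0->1,2->1,1->4,3->4] -> levels [10 6 5 7 4]
Step 3: flows [0->1,1->2,1->4,3->4] -> levels [9 5 6 6 6]
Step 4: flows [0->1,2->1,4->1,3=4] -> levels [8 8 5 6 5]
Step 5: flows [0=1,1->2,1->4,3->4] -> levels [8 6 6 5 7]
Step 6: flows [0->1,1=2,4->1,4->3] -> levels [7 8 6 6 5]
Step 7: flows [1->0,1->2,1->4,3->4] -> levels [8 5 7 5 7]
Step 8: flows [0->1,2->1,4->1,4->3] -> levels [7 8 6 6 5]
  -> period-2 cycle: step 8 state = step 6 state; never stabilizes
  -> state at step 30: (30-6) mod 2 = 0, same as step 6 -> [7 8 6 6 5]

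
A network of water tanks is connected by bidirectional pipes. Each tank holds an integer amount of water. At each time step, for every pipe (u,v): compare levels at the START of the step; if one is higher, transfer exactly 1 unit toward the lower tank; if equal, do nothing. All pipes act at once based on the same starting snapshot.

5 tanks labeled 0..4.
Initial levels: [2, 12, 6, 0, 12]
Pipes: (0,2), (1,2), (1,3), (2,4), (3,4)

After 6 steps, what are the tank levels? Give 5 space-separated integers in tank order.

Answer: 6 5 8 8 5

Derivation:
Step 1: flows [2->0,1->2,1->3,4->2,4->3] -> levels [3 10 7 2 10]
Step 2: flows [2->0,1->2,1->3,4->2,4->3] -> levels [4 8 8 4 8]
Step 3: flows [2->0,1=2,1->3,2=4,4->3] -> levels [5 7 7 6 7]
Step 4: flows [2->0,1=2,1->3,2=4,4->3] -> levels [6 6 6 8 6]
Step 5: flows [0=2,1=2,3->1,2=4,3->4] -> levels [6 7 6 6 7]
Step 6: flows [0=2,1->2,1->3,4->2,4->3] -> levels [6 5 8 8 5]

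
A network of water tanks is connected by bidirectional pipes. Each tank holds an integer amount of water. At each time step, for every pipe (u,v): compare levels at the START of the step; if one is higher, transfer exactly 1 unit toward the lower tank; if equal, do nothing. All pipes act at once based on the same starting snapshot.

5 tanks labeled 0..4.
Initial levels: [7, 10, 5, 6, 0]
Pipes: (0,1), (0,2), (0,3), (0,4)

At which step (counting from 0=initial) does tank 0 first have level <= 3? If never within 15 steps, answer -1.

Step 1: flows [1->0,0->2,0->3,0->4] -> levels [5 9 6 7 1]
Step 2: flows [1->0,2->0,3->0,0->4] -> levels [7 8 5 6 2]
Step 3: flows [1->0,0->2,0->3,0->4] -> levels [5 7 6 7 3]
Step 4: flows [1->0,2->0,3->0,0->4] -> levels [7 6 5 6 4]
Step 5: flows [0->1,0->2,0->3,0->4] -> levels [3 7 6 7 5]
Tank 0 first reaches <=3 at step 5

Answer: 5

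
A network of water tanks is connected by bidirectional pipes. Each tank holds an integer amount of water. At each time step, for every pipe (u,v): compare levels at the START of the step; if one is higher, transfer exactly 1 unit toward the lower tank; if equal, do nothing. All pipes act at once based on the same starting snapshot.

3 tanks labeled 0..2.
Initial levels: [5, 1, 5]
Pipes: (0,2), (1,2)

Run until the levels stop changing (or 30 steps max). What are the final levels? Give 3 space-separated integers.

Answer: 3 3 5

Derivation:
Step 1: flows [0=2,2->1] -> levels [5 2 4]
Step 2: flows [0->2,2->1] -> levels [4 3 4]
Step 3: flows [0=2,2->1] -> levels [4 4 3]
Step 4: flows [0->2,1->2] -> levels [3 3 5]
Step 5: flows [2->0,2->1] -> levels [4 4 3]
  -> period-2 cycle: step 5 state = step 3 state; never stabilizes
  -> state at step 30: (30-3) mod 2 = 1, same as step 4 -> [3 3 5]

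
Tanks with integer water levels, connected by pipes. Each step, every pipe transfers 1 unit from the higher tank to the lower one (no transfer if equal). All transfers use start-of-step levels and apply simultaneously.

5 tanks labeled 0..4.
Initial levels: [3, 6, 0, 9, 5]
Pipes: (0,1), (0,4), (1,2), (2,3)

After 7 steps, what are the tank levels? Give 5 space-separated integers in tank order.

Answer: 5 4 6 4 4

Derivation:
Step 1: flows [1->0,4->0,1->2,3->2] -> levels [5 4 2 8 4]
Step 2: flows [0->1,0->4,1->2,3->2] -> levels [3 4 4 7 5]
Step 3: flows [1->0,4->0,1=2,3->2] -> levels [5 3 5 6 4]
Step 4: flows [0->1,0->4,2->1,3->2] -> levels [3 5 5 5 5]
Step 5: flows [1->0,4->0,1=2,2=3] -> levels [5 4 5 5 4]
Step 6: flows [0->1,0->4,2->1,2=3] -> levels [3 6 4 5 5]
Step 7: flows [1->0,4->0,1->2,3->2] -> levels [5 4 6 4 4]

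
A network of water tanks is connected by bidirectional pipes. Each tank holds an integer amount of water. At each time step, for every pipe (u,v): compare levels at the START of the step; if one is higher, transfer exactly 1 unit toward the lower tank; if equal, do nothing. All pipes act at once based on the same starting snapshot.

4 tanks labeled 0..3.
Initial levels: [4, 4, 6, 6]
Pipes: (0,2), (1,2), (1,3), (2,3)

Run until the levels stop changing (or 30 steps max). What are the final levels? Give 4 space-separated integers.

Answer: 4 4 7 5

Derivation:
Step 1: flows [2->0,2->1,3->1,2=3] -> levels [5 6 4 5]
Step 2: flows [0->2,1->2,1->3,3->2] -> levels [4 4 7 5]
Step 3: flows [2->0,2->1,3->1,2->3] -> levels [5 6 4 5]
  -> period-2 cycle: step 3 state = step 1 state; never stabilizes
  -> state at step 30: (30-1) mod 2 = 1, same as step 2 -> [4 4 7 5]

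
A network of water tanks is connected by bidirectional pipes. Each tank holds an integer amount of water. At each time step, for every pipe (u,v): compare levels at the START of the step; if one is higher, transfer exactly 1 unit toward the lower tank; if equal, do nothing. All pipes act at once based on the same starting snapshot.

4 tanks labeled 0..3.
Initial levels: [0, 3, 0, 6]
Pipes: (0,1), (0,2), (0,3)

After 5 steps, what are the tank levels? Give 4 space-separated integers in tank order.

Step 1: flows [1->0,0=2,3->0] -> levels [2 2 0 5]
Step 2: flows [0=1,0->2,3->0] -> levels [2 2 1 4]
Step 3: flows [0=1,0->2,3->0] -> levels [2 2 2 3]
Step 4: flows [0=1,0=2,3->0] -> levels [3 2 2 2]
Step 5: flows [0->1,0->2,0->3] -> levels [0 3 3 3]

Answer: 0 3 3 3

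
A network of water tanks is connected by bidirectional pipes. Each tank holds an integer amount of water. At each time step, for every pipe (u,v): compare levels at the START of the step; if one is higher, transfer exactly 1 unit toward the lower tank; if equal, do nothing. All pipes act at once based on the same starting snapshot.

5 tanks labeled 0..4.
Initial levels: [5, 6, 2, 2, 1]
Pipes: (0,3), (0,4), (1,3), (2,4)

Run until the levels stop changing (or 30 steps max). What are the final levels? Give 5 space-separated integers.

Step 1: flows [0->3,0->4,1->3,2->4] -> levels [3 5 1 4 3]
Step 2: flows [3->0,0=4,1->3,4->2] -> levels [4 4 2 4 2]
Step 3: flows [0=3,0->4,1=3,2=4] -> levels [3 4 2 4 3]
Step 4: flows [3->0,0=4,1=3,4->2] -> levels [4 4 3 3 2]
Step 5: flows [0->3,0->4,1->3,2->4] -> levels [2 3 2 5 4]
Step 6: flows [3->0,4->0,3->1,4->2] -> levels [4 4 3 3 2]
  -> period-2 cycle: step 6 state = step 4 state; never stabilizes
  -> state at step 30: (30-4) mod 2 = 0, same as step 4 -> [4 4 3 3 2]

Answer: 4 4 3 3 2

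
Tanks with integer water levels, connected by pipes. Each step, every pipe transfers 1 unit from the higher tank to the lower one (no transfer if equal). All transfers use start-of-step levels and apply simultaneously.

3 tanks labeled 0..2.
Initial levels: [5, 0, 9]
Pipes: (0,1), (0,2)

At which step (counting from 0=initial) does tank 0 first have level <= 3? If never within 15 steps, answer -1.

Answer: -1

Derivation:
Step 1: flows [0->1,2->0] -> levels [5 1 8]
Step 2: flows [0->1,2->0] -> levels [5 2 7]
Step 3: flows [0->1,2->0] -> levels [5 3 6]
Step 4: flows [0->1,2->0] -> levels [5 4 5]
Step 5: flows [0->1,0=2] -> levels [4 5 5]
Step 6: flows [1->0,2->0] -> levels [6 4 4]
Step 7: flows [0->1,0->2] -> levels [4 5 5]
  -> period-2 cycle (repeats step 5); tank 0 never drops to <=3
Tank 0 never reaches <=3 within 15 steps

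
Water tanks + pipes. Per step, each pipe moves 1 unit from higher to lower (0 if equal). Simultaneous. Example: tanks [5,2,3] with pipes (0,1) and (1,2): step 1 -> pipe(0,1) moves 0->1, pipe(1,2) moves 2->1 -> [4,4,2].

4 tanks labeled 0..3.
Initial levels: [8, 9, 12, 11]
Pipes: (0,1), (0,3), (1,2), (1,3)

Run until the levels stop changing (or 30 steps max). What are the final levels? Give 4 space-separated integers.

Answer: 9 10 10 11

Derivation:
Step 1: flows [1->0,3->0,2->1,3->1] -> levels [10 10 11 9]
Step 2: flows [0=1,0->3,2->1,1->3] -> levels [9 10 10 11]
Step 3: flows [1->0,3->0,1=2,3->1] -> levels [11 10 10 9]
Step 4: flows [0->1,0->3,1=2,1->3] -> levels [9 10 10 11]
  -> period-2 cycle: step 4 state = step 2 state; never stabilizes
  -> state at step 30: (30-2) mod 2 = 0, same as step 2 -> [9 10 10 11]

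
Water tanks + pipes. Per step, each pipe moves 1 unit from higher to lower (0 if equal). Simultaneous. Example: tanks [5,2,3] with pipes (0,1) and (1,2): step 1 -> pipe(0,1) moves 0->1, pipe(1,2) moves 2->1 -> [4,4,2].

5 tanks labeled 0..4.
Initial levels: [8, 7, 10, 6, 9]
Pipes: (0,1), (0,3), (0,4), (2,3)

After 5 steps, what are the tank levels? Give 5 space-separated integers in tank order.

Step 1: flows [0->1,0->3,4->0,2->3] -> levels [7 8 9 8 8]
Step 2: flows [1->0,3->0,4->0,2->3] -> levels [10 7 8 8 7]
Step 3: flows [0->1,0->3,0->4,2=3] -> levels [7 8 8 9 8]
Step 4: flows [1->0,3->0,4->0,3->2] -> levels [10 7 9 7 7]
Step 5: flows [0->1,0->3,0->4,2->3] -> levels [7 8 8 9 8]

Answer: 7 8 8 9 8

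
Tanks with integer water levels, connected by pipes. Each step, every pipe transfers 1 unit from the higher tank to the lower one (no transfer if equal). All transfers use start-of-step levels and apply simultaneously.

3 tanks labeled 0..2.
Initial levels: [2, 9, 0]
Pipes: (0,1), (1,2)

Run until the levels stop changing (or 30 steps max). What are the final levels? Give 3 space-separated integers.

Step 1: flows [1->0,1->2] -> levels [3 7 1]
Step 2: flows [1->0,1->2] -> levels [4 5 2]
Step 3: flows [1->0,1->2] -> levels [5 3 3]
Step 4: flows [0->1,1=2] -> levels [4 4 3]
Step 5: flows [0=1,1->2] -> levels [4 3 4]
Step 6: flows [0->1,2->1] -> levels [3 5 3]
Step 7: flows [1->0,1->2] -> levels [4 3 4]
  -> period-2 cycle: step 7 state = step 5 state; never stabilizes
  -> state at step 30: (30-5) mod 2 = 1, same as step 6 -> [3 5 3]

Answer: 3 5 3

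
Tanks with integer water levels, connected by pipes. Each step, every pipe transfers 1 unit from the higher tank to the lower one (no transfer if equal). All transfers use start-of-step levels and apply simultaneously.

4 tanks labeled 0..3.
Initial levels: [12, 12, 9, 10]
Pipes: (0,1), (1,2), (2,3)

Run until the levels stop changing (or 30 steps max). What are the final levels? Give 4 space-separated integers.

Answer: 11 12 9 11

Derivation:
Step 1: flows [0=1,1->2,3->2] -> levels [12 11 11 9]
Step 2: flows [0->1,1=2,2->3] -> levels [11 12 10 10]
Step 3: flows [1->0,1->2,2=3] -> levels [12 10 11 10]
Step 4: flows [0->1,2->1,2->3] -> levels [11 12 9 11]
Step 5: flows [1->0,1->2,3->2] -> levels [12 10 11 10]
  -> period-2 cycle: step 5 state = step 3 state; never stabilizes
  -> state at step 30: (30-3) mod 2 = 1, same as step 4 -> [11 12 9 11]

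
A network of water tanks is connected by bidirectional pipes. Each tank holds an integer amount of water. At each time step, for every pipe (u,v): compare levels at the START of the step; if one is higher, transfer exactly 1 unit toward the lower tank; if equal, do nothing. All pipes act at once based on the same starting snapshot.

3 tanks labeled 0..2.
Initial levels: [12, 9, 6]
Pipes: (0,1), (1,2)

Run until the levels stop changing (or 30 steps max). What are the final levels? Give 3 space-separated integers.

Answer: 9 9 9

Derivation:
Step 1: flows [0->1,1->2] -> levels [11 9 7]
Step 2: flows [0->1,1->2] -> levels [10 9 8]
Step 3: flows [0->1,1->2] -> levels [9 9 9]
Step 4: flows [0=1,1=2] -> levels [9 9 9]
  -> stable (no change)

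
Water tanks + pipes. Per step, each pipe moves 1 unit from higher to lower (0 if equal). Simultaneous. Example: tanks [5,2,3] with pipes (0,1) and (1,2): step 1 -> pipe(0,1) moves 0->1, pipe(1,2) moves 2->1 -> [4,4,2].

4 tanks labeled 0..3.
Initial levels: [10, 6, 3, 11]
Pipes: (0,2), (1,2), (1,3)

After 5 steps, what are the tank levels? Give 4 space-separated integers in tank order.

Step 1: flows [0->2,1->2,3->1] -> levels [9 6 5 10]
Step 2: flows [0->2,1->2,3->1] -> levels [8 6 7 9]
Step 3: flows [0->2,2->1,3->1] -> levels [7 8 7 8]
Step 4: flows [0=2,1->2,1=3] -> levels [7 7 8 8]
Step 5: flows [2->0,2->1,3->1] -> levels [8 9 6 7]

Answer: 8 9 6 7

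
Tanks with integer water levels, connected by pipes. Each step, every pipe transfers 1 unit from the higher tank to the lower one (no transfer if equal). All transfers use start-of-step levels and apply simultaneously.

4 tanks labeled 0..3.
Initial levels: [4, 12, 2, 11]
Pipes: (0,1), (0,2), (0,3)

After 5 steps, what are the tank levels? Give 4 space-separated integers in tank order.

Answer: 6 8 7 8

Derivation:
Step 1: flows [1->0,0->2,3->0] -> levels [5 11 3 10]
Step 2: flows [1->0,0->2,3->0] -> levels [6 10 4 9]
Step 3: flows [1->0,0->2,3->0] -> levels [7 9 5 8]
Step 4: flows [1->0,0->2,3->0] -> levels [8 8 6 7]
Step 5: flows [0=1,0->2,0->3] -> levels [6 8 7 8]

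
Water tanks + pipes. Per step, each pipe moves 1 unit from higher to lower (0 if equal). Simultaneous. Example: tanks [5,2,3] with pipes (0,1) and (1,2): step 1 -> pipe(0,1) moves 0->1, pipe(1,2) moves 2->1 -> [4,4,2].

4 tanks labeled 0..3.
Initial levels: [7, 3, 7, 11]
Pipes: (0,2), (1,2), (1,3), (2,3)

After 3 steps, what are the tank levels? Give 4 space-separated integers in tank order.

Answer: 7 7 7 7

Derivation:
Step 1: flows [0=2,2->1,3->1,3->2] -> levels [7 5 7 9]
Step 2: flows [0=2,2->1,3->1,3->2] -> levels [7 7 7 7]
Step 3: flows [0=2,1=2,1=3,2=3] -> levels [7 7 7 7]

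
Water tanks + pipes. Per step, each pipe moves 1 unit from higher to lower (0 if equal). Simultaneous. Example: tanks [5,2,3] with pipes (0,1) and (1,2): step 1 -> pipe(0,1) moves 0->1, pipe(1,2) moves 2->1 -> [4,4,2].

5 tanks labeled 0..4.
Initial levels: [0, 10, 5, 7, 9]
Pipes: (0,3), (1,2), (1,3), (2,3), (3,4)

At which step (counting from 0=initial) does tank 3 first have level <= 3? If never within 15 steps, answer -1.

Step 1: flows [3->0,1->2,1->3,3->2,4->3] -> levels [1 8 7 7 8]
Step 2: flows [3->0,1->2,1->3,2=3,4->3] -> levels [2 6 8 8 7]
Step 3: flows [3->0,2->1,3->1,2=3,3->4] -> levels [3 8 7 5 8]
Step 4: flows [3->0,1->2,1->3,2->3,4->3] -> levels [4 6 7 7 7]
Step 5: flows [3->0,2->1,3->1,2=3,3=4] -> levels [5 8 6 5 7]
Step 6: flows [0=3,1->2,1->3,2->3,4->3] -> levels [5 6 6 8 6]
Step 7: flows [3->0,1=2,3->1,3->2,3->4] -> levels [6 7 7 4 7]
Step 8: flows [0->3,1=2,1->3,2->3,4->3] -> levels [5 6 6 8 6]
  -> period-2 cycle (repeats step 6); tank 3 never drops to <=3
Tank 3 never reaches <=3 within 15 steps

Answer: -1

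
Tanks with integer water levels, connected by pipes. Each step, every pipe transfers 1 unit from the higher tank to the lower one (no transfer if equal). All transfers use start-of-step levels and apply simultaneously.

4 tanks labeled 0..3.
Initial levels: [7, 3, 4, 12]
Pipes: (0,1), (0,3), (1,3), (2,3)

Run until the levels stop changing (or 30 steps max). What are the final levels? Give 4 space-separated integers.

Step 1: flows [0->1,3->0,3->1,3->2] -> levels [7 5 5 9]
Step 2: flows [0->1,3->0,3->1,3->2] -> levels [7 7 6 6]
Step 3: flows [0=1,0->3,1->3,2=3] -> levels [6 6 6 8]
Step 4: flows [0=1,3->0,3->1,3->2] -> levels [7 7 7 5]
Step 5: flows [0=1,0->3,1->3,2->3] -> levels [6 6 6 8]
  -> period-2 cycle: step 5 state = step 3 state; never stabilizes
  -> state at step 30: (30-3) mod 2 = 1, same as step 4 -> [7 7 7 5]

Answer: 7 7 7 5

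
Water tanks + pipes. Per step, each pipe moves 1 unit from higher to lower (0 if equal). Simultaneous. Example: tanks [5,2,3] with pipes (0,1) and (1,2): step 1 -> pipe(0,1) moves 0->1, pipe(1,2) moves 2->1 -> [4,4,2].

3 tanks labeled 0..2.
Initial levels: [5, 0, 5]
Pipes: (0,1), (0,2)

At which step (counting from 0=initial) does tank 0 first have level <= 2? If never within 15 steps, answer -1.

Answer: 5

Derivation:
Step 1: flows [0->1,0=2] -> levels [4 1 5]
Step 2: flows [0->1,2->0] -> levels [4 2 4]
Step 3: flows [0->1,0=2] -> levels [3 3 4]
Step 4: flows [0=1,2->0] -> levels [4 3 3]
Step 5: flows [0->1,0->2] -> levels [2 4 4]
Tank 0 first reaches <=2 at step 5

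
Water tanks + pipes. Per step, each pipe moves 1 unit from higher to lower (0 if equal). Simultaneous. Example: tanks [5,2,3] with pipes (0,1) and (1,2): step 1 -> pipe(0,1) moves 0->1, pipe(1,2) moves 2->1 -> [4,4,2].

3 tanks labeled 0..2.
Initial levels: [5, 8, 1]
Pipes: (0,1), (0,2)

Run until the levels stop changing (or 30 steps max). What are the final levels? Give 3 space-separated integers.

Answer: 4 5 5

Derivation:
Step 1: flows [1->0,0->2] -> levels [5 7 2]
Step 2: flows [1->0,0->2] -> levels [5 6 3]
Step 3: flows [1->0,0->2] -> levels [5 5 4]
Step 4: flows [0=1,0->2] -> levels [4 5 5]
Step 5: flows [1->0,2->0] -> levels [6 4 4]
Step 6: flows [0->1,0->2] -> levels [4 5 5]
  -> period-2 cycle: step 6 state = step 4 state; never stabilizes
  -> state at step 30: (30-4) mod 2 = 0, same as step 4 -> [4 5 5]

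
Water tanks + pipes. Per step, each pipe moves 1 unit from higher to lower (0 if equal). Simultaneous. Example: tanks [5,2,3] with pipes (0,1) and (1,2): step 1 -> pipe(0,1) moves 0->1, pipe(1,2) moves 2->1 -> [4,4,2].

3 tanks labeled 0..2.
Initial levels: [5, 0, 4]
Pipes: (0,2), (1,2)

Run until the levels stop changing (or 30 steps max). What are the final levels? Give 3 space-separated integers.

Answer: 3 3 3

Derivation:
Step 1: flows [0->2,2->1] -> levels [4 1 4]
Step 2: flows [0=2,2->1] -> levels [4 2 3]
Step 3: flows [0->2,2->1] -> levels [3 3 3]
Step 4: flows [0=2,1=2] -> levels [3 3 3]
  -> stable (no change)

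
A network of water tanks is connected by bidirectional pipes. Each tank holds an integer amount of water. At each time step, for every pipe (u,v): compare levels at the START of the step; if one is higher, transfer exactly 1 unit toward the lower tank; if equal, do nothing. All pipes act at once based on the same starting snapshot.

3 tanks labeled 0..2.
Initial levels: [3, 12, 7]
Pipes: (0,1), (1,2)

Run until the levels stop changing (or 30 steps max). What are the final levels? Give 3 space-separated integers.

Step 1: flows [1->0,1->2] -> levels [4 10 8]
Step 2: flows [1->0,1->2] -> levels [5 8 9]
Step 3: flows [1->0,2->1] -> levels [6 8 8]
Step 4: flows [1->0,1=2] -> levels [7 7 8]
Step 5: flows [0=1,2->1] -> levels [7 8 7]
Step 6: flows [1->0,1->2] -> levels [8 6 8]
Step 7: flows [0->1,2->1] -> levels [7 8 7]
  -> period-2 cycle: step 7 state = step 5 state; never stabilizes
  -> state at step 30: (30-5) mod 2 = 1, same as step 6 -> [8 6 8]

Answer: 8 6 8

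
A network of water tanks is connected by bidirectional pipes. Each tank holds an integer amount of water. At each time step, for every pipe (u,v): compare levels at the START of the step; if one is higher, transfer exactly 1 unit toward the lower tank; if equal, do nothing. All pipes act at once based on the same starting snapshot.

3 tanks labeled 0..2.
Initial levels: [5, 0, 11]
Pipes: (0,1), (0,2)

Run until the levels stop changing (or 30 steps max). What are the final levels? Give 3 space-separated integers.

Answer: 6 5 5

Derivation:
Step 1: flows [0->1,2->0] -> levels [5 1 10]
Step 2: flows [0->1,2->0] -> levels [5 2 9]
Step 3: flows [0->1,2->0] -> levels [5 3 8]
Step 4: flows [0->1,2->0] -> levels [5 4 7]
Step 5: flows [0->1,2->0] -> levels [5 5 6]
Step 6: flows [0=1,2->0] -> levels [6 5 5]
Step 7: flows [0->1,0->2] -> levels [4 6 6]
Step 8: flows [1->0,2->0] -> levels [6 5 5]
  -> period-2 cycle: step 8 state = step 6 state; never stabilizes
  -> state at step 30: (30-6) mod 2 = 0, same as step 6 -> [6 5 5]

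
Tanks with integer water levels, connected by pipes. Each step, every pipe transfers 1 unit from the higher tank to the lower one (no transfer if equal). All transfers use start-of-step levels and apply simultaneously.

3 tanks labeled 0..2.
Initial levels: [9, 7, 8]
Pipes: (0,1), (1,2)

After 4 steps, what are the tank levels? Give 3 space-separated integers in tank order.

Answer: 9 7 8

Derivation:
Step 1: flows [0->1,2->1] -> levels [8 9 7]
Step 2: flows [1->0,1->2] -> levels [9 7 8]
  -> period-2 cycle: step 2 state = step 0 state
  -> state at step 4: (4-0) mod 2 = 0, same as step 0 -> [9 7 8]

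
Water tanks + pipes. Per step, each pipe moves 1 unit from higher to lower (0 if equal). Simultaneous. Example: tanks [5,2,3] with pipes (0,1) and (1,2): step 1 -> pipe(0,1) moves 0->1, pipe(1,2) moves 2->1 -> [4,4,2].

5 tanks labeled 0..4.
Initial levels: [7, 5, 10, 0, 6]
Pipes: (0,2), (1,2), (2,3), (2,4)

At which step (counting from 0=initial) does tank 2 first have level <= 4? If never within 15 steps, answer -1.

Step 1: flows [2->0,2->1,2->3,2->4] -> levels [8 6 6 1 7]
Step 2: flows [0->2,1=2,2->3,4->2] -> levels [7 6 7 2 6]
Step 3: flows [0=2,2->1,2->3,2->4] -> levels [7 7 4 3 7]
Tank 2 first reaches <=4 at step 3

Answer: 3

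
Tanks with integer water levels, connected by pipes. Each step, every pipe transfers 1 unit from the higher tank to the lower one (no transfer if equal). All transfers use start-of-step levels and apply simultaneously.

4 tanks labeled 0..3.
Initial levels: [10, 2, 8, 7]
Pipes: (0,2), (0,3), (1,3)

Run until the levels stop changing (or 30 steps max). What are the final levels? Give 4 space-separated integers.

Answer: 8 7 7 5

Derivation:
Step 1: flows [0->2,0->3,3->1] -> levels [8 3 9 7]
Step 2: flows [2->0,0->3,3->1] -> levels [8 4 8 7]
Step 3: flows [0=2,0->3,3->1] -> levels [7 5 8 7]
Step 4: flows [2->0,0=3,3->1] -> levels [8 6 7 6]
Step 5: flows [0->2,0->3,1=3] -> levels [6 6 8 7]
Step 6: flows [2->0,3->0,3->1] -> levels [8 7 7 5]
Step 7: flows [0->2,0->3,1->3] -> levels [6 6 8 7]
  -> period-2 cycle: step 7 state = step 5 state; never stabilizes
  -> state at step 30: (30-5) mod 2 = 1, same as step 6 -> [8 7 7 5]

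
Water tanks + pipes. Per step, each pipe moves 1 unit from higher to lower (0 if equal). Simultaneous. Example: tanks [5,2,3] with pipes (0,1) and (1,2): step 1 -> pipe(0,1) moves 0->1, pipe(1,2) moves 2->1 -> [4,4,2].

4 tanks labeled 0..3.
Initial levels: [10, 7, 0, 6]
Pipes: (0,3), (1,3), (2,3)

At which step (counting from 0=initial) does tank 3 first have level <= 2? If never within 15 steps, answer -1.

Answer: -1

Derivation:
Step 1: flows [0->3,1->3,3->2] -> levels [9 6 1 7]
Step 2: flows [0->3,3->1,3->2] -> levels [8 7 2 6]
Step 3: flows [0->3,1->3,3->2] -> levels [7 6 3 7]
Step 4: flows [0=3,3->1,3->2] -> levels [7 7 4 5]
Step 5: flows [0->3,1->3,3->2] -> levels [6 6 5 6]
Step 6: flows [0=3,1=3,3->2] -> levels [6 6 6 5]
Step 7: flows [0->3,1->3,2->3] -> levels [5 5 5 8]
Step 8: flows [3->0,3->1,3->2] -> levels [6 6 6 5]
  -> period-2 cycle (repeats step 6); tank 3 never drops to <=2
Tank 3 never reaches <=2 within 15 steps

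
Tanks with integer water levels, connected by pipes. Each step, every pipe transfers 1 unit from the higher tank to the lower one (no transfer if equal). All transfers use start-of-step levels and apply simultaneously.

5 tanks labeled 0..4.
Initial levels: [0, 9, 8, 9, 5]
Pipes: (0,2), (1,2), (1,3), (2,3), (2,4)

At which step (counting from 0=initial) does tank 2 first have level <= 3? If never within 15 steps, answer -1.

Answer: -1

Derivation:
Step 1: flows [2->0,1->2,1=3,3->2,2->4] -> levels [1 8 8 8 6]
Step 2: flows [2->0,1=2,1=3,2=3,2->4] -> levels [2 8 6 8 7]
Step 3: flows [2->0,1->2,1=3,3->2,4->2] -> levels [3 7 8 7 6]
Step 4: flows [2->0,2->1,1=3,2->3,2->4] -> levels [4 8 4 8 7]
Step 5: flows [0=2,1->2,1=3,3->2,4->2] -> levels [4 7 7 7 6]
Step 6: flows [2->0,1=2,1=3,2=3,2->4] -> levels [5 7 5 7 7]
Step 7: flows [0=2,1->2,1=3,3->2,4->2] -> levels [5 6 8 6 6]
Step 8: flows [2->0,2->1,1=3,2->3,2->4] -> levels [6 7 4 7 7]
Step 9: flows [0->2,1->2,1=3,3->2,4->2] -> levels [5 6 8 6 6]
  -> period-2 cycle (repeats step 7); tank 2 never drops to <=3
Tank 2 never reaches <=3 within 15 steps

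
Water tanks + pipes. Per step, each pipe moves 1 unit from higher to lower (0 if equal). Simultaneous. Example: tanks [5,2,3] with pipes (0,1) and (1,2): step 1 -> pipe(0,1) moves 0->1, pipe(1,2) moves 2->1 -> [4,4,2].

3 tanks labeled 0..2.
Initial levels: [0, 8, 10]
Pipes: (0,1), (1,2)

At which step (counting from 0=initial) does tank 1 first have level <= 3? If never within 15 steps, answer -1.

Step 1: flows [1->0,2->1] -> levels [1 8 9]
Step 2: flows [1->0,2->1] -> levels [2 8 8]
Step 3: flows [1->0,1=2] -> levels [3 7 8]
Step 4: flows [1->0,2->1] -> levels [4 7 7]
Step 5: flows [1->0,1=2] -> levels [5 6 7]
Step 6: flows [1->0,2->1] -> levels [6 6 6]
Step 7: flows [0=1,1=2] -> levels [6 6 6]
  -> stable; tank 1 stays at 6 > 3
Tank 1 never reaches <=3 within 15 steps

Answer: -1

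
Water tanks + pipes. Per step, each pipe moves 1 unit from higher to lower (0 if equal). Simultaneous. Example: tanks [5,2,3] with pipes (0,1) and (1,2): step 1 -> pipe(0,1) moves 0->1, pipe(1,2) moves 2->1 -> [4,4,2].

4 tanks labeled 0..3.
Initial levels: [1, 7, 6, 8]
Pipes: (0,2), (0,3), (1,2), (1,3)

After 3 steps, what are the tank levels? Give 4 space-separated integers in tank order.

Step 1: flows [2->0,3->0,1->2,3->1] -> levels [3 7 6 6]
Step 2: flows [2->0,3->0,1->2,1->3] -> levels [5 5 6 6]
Step 3: flows [2->0,3->0,2->1,3->1] -> levels [7 7 4 4]

Answer: 7 7 4 4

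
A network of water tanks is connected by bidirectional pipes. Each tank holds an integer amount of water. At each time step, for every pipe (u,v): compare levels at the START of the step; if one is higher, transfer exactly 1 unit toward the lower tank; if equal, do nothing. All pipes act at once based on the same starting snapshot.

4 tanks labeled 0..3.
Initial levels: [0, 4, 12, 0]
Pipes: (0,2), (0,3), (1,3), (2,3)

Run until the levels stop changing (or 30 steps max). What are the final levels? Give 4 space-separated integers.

Step 1: flows [2->0,0=3,1->3,2->3] -> levels [1 3 10 2]
Step 2: flows [2->0,3->0,1->3,2->3] -> levels [3 2 8 3]
Step 3: flows [2->0,0=3,3->1,2->3] -> levels [4 3 6 3]
Step 4: flows [2->0,0->3,1=3,2->3] -> levels [4 3 4 5]
Step 5: flows [0=2,3->0,3->1,3->2] -> levels [5 4 5 2]
Step 6: flows [0=2,0->3,1->3,2->3] -> levels [4 3 4 5]
  -> period-2 cycle: step 6 state = step 4 state; never stabilizes
  -> state at step 30: (30-4) mod 2 = 0, same as step 4 -> [4 3 4 5]

Answer: 4 3 4 5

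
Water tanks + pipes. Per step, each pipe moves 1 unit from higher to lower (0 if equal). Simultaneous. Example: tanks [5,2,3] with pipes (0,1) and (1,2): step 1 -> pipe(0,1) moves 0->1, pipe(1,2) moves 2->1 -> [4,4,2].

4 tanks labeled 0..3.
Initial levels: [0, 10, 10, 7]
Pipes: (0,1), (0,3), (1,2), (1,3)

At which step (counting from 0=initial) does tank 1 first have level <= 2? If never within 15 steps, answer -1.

Answer: -1

Derivation:
Step 1: flows [1->0,3->0,1=2,1->3] -> levels [2 8 10 7]
Step 2: flows [1->0,3->0,2->1,1->3] -> levels [4 7 9 7]
Step 3: flows [1->0,3->0,2->1,1=3] -> levels [6 7 8 6]
Step 4: flows [1->0,0=3,2->1,1->3] -> levels [7 6 7 7]
Step 5: flows [0->1,0=3,2->1,3->1] -> levels [6 9 6 6]
Step 6: flows [1->0,0=3,1->2,1->3] -> levels [7 6 7 7]
  -> period-2 cycle (repeats step 4); tank 1 never drops to <=2
Tank 1 never reaches <=2 within 15 steps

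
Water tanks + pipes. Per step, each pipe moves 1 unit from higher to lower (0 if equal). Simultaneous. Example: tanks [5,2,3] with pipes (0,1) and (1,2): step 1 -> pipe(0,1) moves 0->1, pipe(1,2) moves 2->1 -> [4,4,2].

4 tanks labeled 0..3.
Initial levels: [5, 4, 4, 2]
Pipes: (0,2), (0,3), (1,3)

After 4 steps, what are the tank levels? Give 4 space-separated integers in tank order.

Answer: 5 4 4 2

Derivation:
Step 1: flows [0->2,0->3,1->3] -> levels [3 3 5 4]
Step 2: flows [2->0,3->0,3->1] -> levels [5 4 4 2]
  -> period-2 cycle: step 2 state = step 0 state
  -> state at step 4: (4-0) mod 2 = 0, same as step 0 -> [5 4 4 2]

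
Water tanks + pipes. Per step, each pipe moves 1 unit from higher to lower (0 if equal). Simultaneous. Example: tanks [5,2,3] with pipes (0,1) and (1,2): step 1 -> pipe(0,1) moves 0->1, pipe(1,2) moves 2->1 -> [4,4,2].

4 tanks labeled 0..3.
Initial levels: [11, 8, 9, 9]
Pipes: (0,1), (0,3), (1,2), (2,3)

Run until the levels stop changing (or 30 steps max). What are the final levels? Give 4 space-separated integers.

Answer: 11 8 10 8

Derivation:
Step 1: flows [0->1,0->3,2->1,2=3] -> levels [9 10 8 10]
Step 2: flows [1->0,3->0,1->2,3->2] -> levels [11 8 10 8]
Step 3: flows [0->1,0->3,2->1,2->3] -> levels [9 10 8 10]
  -> period-2 cycle: step 3 state = step 1 state; never stabilizes
  -> state at step 30: (30-1) mod 2 = 1, same as step 2 -> [11 8 10 8]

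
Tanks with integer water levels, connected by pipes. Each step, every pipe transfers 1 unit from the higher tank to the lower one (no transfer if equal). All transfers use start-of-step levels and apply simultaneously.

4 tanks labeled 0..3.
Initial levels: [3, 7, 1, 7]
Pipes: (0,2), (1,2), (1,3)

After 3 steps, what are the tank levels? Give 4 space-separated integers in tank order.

Answer: 3 5 4 6

Derivation:
Step 1: flows [0->2,1->2,1=3] -> levels [2 6 3 7]
Step 2: flows [2->0,1->2,3->1] -> levels [3 6 3 6]
Step 3: flows [0=2,1->2,1=3] -> levels [3 5 4 6]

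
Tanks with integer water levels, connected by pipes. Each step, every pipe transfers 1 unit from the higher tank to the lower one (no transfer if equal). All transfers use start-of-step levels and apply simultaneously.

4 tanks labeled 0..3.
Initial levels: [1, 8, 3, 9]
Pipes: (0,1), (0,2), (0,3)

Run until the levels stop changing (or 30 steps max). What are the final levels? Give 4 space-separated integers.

Step 1: flows [1->0,2->0,3->0] -> levels [4 7 2 8]
Step 2: flows [1->0,0->2,3->0] -> levels [5 6 3 7]
Step 3: flows [1->0,0->2,3->0] -> levels [6 5 4 6]
Step 4: flows [0->1,0->2,0=3] -> levels [4 6 5 6]
Step 5: flows [1->0,2->0,3->0] -> levels [7 5 4 5]
Step 6: flows [0->1,0->2,0->3] -> levels [4 6 5 6]
  -> period-2 cycle: step 6 state = step 4 state; never stabilizes
  -> state at step 30: (30-4) mod 2 = 0, same as step 4 -> [4 6 5 6]

Answer: 4 6 5 6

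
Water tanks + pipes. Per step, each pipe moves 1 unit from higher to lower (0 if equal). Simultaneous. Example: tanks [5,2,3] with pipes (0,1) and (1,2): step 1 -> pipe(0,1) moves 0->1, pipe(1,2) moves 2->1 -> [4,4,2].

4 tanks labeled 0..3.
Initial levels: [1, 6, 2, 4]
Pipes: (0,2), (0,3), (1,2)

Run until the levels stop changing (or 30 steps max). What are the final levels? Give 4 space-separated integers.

Step 1: flows [2->0,3->0,1->2] -> levels [3 5 2 3]
Step 2: flows [0->2,0=3,1->2] -> levels [2 4 4 3]
Step 3: flows [2->0,3->0,1=2] -> levels [4 4 3 2]
Step 4: flows [0->2,0->3,1->2] -> levels [2 3 5 3]
Step 5: flows [2->0,3->0,2->1] -> levels [4 4 3 2]
  -> period-2 cycle: step 5 state = step 3 state; never stabilizes
  -> state at step 30: (30-3) mod 2 = 1, same as step 4 -> [2 3 5 3]

Answer: 2 3 5 3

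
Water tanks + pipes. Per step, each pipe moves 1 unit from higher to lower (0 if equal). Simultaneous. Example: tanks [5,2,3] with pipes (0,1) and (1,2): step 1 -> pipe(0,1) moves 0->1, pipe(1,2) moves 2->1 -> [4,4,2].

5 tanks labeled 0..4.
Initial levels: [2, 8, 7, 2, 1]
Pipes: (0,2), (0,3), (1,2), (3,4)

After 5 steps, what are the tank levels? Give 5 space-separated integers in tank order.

Answer: 4 5 5 3 3

Derivation:
Step 1: flows [2->0,0=3,1->2,3->4] -> levels [3 7 7 1 2]
Step 2: flows [2->0,0->3,1=2,4->3] -> levels [3 7 6 3 1]
Step 3: flows [2->0,0=3,1->2,3->4] -> levels [4 6 6 2 2]
Step 4: flows [2->0,0->3,1=2,3=4] -> levels [4 6 5 3 2]
Step 5: flows [2->0,0->3,1->2,3->4] -> levels [4 5 5 3 3]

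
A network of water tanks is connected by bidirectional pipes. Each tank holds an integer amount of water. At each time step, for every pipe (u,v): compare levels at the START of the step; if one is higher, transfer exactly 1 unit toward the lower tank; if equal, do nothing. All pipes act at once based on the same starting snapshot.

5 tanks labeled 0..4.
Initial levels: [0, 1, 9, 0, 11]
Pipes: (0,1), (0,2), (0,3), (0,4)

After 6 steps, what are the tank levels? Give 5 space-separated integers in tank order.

Answer: 3 4 5 4 5

Derivation:
Step 1: flows [1->0,2->0,0=3,4->0] -> levels [3 0 8 0 10]
Step 2: flows [0->1,2->0,0->3,4->0] -> levels [3 1 7 1 9]
Step 3: flows [0->1,2->0,0->3,4->0] -> levels [3 2 6 2 8]
Step 4: flows [0->1,2->0,0->3,4->0] -> levels [3 3 5 3 7]
Step 5: flows [0=1,2->0,0=3,4->0] -> levels [5 3 4 3 6]
Step 6: flows [0->1,0->2,0->3,4->0] -> levels [3 4 5 4 5]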